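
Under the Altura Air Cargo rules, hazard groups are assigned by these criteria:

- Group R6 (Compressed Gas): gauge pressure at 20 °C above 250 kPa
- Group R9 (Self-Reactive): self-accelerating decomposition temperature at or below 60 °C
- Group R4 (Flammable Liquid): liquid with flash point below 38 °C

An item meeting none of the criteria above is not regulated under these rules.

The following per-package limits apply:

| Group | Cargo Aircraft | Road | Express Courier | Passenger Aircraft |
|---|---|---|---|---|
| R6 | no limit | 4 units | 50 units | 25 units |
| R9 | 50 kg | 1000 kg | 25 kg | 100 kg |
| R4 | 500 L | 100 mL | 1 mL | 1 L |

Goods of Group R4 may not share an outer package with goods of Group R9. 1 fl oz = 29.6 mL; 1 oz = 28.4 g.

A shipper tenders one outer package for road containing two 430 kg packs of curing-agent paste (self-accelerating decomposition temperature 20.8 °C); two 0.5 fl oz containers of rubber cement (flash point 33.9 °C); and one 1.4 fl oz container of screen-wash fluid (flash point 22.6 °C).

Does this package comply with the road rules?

No

Self-accelerating decomposition temperature 20.8 °C meets the Group R9 criterion (Self-Reactive), so the curing-agent paste is Group R9.
Flash point 33.9 °C meets the Group R4 criterion (Flammable Liquid), so the rubber cement is Group R4.
With flash point 22.6 °C (< 38 °C), the screen-wash fluid falls in Group R4.
Group R4 net quantity: (two 0.5 fl oz containers = 29.6 mL) + (one 1.4 fl oz container = 41.44 mL) = 71.04 mL.
71.04 mL ≤ 100 mL (road limit, Group R4) — within limit.
Group R9 quantity: two 430 kg packs = 860 kg.
860 kg is within the road limit of 1000 kg for Group R9.
Group R4 and Group R9 may not share an outer package.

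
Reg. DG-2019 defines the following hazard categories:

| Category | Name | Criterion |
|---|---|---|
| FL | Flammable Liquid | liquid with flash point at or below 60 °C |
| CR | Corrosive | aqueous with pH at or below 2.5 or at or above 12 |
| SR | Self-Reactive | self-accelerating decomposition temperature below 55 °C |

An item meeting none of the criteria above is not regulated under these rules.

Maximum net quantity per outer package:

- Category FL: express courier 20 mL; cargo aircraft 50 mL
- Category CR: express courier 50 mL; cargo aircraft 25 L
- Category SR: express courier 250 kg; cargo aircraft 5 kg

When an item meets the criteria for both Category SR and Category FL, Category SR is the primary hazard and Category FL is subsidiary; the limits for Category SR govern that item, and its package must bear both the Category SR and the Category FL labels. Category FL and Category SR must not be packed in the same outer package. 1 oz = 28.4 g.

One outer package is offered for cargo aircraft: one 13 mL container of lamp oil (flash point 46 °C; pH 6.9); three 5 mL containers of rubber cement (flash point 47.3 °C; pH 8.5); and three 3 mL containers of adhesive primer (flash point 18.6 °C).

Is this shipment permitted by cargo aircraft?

The lamp oil has flash point 46 °C, which is ≤ 60 °C, so it is Category FL (Flammable Liquid).
Rubber cement: flash point 47.3 °C ≤ 60 °C → Category FL (Flammable Liquid).
The adhesive primer has flash point 18.6 °C, which is ≤ 60 °C, so it is Category FL (Flammable Liquid).
Category FL net quantity: 13 mL + (three 5 mL containers = 15 mL) + (three 3 mL containers = 9 mL) = 37 mL.
That is within the Category FL cargo aircraft limit of 50 mL.

Yes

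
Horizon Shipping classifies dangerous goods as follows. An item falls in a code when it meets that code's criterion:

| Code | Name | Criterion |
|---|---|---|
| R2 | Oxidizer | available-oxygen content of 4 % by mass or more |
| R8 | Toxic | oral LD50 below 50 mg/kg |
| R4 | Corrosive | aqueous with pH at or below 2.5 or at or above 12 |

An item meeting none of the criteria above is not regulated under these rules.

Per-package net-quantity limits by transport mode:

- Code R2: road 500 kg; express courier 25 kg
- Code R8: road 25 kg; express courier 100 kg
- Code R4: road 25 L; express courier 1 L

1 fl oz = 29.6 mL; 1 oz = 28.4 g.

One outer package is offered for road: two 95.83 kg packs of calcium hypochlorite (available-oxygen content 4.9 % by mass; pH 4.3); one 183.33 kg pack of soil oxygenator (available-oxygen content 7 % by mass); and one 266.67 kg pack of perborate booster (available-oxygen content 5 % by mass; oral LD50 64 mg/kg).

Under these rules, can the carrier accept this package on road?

With available-oxygen content 4.9 % by mass (≥ 4 % by mass), the calcium hypochlorite falls in Code R2.
Soil oxygenator: available-oxygen content 7 % by mass ≥ 4 % by mass → Code R2 (Oxidizer).
With available-oxygen content 5 % by mass (≥ 4 % by mass), the perborate booster falls in Code R2.
Total Code R2: (two 95.83 kg packs = 191.66 kg) + 183.33 kg + 266.67 kg = 641.66 kg.
That exceeds the Code R2 road limit of 500 kg.

No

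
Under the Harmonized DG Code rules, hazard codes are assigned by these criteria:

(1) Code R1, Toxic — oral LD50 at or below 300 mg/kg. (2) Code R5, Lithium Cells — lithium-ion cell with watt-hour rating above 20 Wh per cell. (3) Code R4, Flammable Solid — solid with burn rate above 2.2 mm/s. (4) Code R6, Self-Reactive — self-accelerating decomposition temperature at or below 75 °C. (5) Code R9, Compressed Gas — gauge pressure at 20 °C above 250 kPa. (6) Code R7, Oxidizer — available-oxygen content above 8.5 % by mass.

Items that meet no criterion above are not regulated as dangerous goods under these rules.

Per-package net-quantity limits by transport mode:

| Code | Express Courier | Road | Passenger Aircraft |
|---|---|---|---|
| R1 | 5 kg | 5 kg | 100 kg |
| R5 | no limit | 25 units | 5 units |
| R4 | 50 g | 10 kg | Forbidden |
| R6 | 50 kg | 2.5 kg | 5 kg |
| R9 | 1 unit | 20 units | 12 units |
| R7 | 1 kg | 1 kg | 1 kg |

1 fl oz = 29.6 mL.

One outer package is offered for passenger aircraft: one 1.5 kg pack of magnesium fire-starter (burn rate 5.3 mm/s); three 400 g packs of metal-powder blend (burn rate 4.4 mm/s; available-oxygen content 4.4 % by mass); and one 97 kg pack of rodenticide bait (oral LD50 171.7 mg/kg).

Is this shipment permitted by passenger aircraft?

No

With burn rate 5.3 mm/s (> 2.2 mm/s), the magnesium fire-starter falls in Code R4.
The metal-powder blend has burn rate 4.4 mm/s, which is > 2.2 mm/s, so it is Code R4 (Flammable Solid).
The rodenticide bait has oral LD50 171.7 mg/kg, which is ≤ 300 mg/kg, so it is Code R1 (Toxic).
Total Code R4: 1.5 kg + (three 400 g packs = 1.2 kg) = 2.7 kg.
By passenger aircraft, Code R4 is Forbidden regardless of quantity.
Code R1 quantity: 97 kg.
That is within the Code R1 passenger aircraft limit of 100 kg.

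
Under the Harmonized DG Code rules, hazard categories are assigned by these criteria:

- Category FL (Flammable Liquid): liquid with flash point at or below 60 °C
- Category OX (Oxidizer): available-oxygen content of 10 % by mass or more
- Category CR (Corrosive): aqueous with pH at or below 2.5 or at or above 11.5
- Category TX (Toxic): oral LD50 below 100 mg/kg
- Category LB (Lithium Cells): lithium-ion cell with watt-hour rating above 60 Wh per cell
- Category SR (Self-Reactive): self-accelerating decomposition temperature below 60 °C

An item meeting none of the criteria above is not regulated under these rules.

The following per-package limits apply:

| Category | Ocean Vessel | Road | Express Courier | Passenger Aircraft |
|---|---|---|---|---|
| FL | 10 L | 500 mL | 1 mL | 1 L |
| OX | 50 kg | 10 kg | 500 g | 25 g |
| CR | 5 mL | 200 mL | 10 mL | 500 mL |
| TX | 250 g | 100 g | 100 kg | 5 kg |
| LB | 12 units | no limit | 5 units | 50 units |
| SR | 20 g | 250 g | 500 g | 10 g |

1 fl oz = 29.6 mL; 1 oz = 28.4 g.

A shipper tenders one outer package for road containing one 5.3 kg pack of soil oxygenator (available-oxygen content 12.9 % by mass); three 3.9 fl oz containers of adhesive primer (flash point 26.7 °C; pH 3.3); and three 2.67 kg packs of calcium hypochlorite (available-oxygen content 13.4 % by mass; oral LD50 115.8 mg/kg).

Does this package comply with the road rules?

Available-oxygen content 12.9 % by mass meets the Category OX criterion (Oxidizer), so the soil oxygenator is Category OX.
The adhesive primer has flash point 26.7 °C, which is ≤ 60 °C, so it is Category FL (Flammable Liquid).
Calcium hypochlorite: available-oxygen content 13.4 % by mass ≥ 10 % by mass → Category OX (Oxidizer).
Category FL quantity: three 3.9 fl oz containers = 346.32 mL.
That is within the Category FL road limit of 500 mL.
Total Category OX: 5.3 kg + (three 2.67 kg packs = 8.01 kg) = 13.31 kg.
13.31 kg > 10 kg (road limit, Category OX) — over the limit.

No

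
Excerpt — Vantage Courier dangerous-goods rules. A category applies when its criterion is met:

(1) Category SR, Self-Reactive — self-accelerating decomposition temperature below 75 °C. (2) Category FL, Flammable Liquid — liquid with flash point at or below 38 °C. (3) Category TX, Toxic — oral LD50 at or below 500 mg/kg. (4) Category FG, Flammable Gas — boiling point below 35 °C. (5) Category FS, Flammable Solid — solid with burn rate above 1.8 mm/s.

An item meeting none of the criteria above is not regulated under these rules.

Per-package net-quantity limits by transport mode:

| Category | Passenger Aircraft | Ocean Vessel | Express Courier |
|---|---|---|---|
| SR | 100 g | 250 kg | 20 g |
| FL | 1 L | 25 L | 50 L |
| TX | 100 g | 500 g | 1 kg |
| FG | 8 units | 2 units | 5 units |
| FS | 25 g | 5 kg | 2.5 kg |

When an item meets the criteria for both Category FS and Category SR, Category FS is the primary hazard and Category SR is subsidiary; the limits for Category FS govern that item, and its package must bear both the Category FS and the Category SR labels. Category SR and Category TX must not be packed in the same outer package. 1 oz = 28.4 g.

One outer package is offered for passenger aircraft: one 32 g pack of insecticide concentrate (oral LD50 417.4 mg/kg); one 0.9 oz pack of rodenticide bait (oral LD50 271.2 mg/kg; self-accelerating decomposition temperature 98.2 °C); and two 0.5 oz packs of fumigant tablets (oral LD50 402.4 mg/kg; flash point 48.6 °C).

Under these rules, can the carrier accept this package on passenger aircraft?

Insecticide concentrate: oral LD50 417.4 mg/kg ≤ 500 mg/kg → Category TX (Toxic).
With oral LD50 271.2 mg/kg (≤ 500 mg/kg), the rodenticide bait falls in Category TX.
Fumigant tablets: oral LD50 402.4 mg/kg ≤ 500 mg/kg → Category TX (Toxic).
Category TX net quantity: 32 g + (one 0.9 oz pack = 25.56 g) + (two 0.5 oz packs = 28.4 g) = 85.96 g.
That is within the Category TX passenger aircraft limit of 100 g.

Yes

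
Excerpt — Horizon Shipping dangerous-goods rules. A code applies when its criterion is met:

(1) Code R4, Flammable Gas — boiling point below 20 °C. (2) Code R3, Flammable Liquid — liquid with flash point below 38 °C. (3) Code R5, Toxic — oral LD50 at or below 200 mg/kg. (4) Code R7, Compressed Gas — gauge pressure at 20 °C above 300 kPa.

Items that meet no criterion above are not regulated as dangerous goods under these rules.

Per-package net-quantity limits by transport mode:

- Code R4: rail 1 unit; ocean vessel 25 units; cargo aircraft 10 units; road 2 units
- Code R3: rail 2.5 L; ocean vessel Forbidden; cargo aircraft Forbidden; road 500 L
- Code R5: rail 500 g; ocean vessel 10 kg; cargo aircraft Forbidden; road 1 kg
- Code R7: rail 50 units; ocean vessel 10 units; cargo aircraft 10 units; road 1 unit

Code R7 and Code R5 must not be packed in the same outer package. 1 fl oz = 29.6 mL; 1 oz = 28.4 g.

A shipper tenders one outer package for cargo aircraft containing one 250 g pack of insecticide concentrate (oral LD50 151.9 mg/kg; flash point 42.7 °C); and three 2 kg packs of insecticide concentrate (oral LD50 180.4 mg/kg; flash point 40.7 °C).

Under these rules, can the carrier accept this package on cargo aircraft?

Oral LD50 151.9 mg/kg meets the Code R5 criterion (Toxic), so the insecticide concentrate is Code R5.
The insecticide concentrate has oral LD50 180.4 mg/kg, which is ≤ 200 mg/kg, so it is Code R5 (Toxic).
Total Code R5: 250 g + (three 2 kg packs = 6 kg) = 6.25 kg.
By cargo aircraft, Code R5 is Forbidden regardless of quantity.

No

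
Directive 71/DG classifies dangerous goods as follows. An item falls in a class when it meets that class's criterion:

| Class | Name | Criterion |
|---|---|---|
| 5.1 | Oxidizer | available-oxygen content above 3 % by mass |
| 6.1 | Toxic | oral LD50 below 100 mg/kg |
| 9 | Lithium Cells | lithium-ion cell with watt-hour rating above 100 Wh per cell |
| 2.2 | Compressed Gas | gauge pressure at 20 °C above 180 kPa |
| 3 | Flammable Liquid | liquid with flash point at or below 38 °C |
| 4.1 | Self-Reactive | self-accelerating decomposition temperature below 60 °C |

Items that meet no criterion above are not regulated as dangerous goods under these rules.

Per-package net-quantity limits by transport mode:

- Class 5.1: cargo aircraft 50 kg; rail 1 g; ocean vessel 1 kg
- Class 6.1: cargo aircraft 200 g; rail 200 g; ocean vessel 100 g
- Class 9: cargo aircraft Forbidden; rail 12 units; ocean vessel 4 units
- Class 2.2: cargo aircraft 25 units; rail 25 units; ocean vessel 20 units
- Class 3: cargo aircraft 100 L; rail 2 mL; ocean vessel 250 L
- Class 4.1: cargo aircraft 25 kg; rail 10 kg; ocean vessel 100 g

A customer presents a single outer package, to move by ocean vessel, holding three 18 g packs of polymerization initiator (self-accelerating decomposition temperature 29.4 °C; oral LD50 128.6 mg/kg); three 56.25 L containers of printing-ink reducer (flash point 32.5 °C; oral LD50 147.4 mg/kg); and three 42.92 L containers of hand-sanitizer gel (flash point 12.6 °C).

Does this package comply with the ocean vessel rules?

Polymerization initiator: self-accelerating decomposition temperature 29.4 °C < 60 °C → Class 4.1 (Self-Reactive).
With flash point 32.5 °C (≤ 38 °C), the printing-ink reducer falls in Class 3.
Hand-sanitizer gel: flash point 12.6 °C ≤ 38 °C → Class 3 (Flammable Liquid).
Total Class 3: (three 56.25 L containers = 168.75 L) + (three 42.92 L containers = 128.76 L) = 297.51 L.
297.51 L > 250 L (ocean vessel limit, Class 3) — over the limit.
Class 4.1 quantity: three 18 g packs = 54 g.
54 g ≤ 100 g (ocean vessel limit, Class 4.1) — within limit.

No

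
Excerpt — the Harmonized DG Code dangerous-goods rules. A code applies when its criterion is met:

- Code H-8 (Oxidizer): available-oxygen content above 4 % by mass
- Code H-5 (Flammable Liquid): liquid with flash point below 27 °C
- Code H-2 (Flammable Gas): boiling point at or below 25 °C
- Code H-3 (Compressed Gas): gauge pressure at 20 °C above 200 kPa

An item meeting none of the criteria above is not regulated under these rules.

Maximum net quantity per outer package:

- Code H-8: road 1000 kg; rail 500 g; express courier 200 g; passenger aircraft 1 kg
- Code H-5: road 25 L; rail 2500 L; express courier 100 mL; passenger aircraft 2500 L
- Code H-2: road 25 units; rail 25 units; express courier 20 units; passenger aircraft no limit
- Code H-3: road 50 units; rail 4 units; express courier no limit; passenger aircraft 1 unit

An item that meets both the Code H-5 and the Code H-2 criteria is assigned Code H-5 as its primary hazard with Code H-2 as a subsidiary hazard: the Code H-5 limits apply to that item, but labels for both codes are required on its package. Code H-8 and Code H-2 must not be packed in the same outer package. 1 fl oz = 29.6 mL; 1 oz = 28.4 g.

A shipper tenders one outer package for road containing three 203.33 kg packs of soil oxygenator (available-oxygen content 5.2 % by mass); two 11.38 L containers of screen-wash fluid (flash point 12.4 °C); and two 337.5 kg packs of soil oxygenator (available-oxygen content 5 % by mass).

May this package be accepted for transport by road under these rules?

With available-oxygen content 5.2 % by mass (> 4 % by mass), the soil oxygenator falls in Code H-8.
Flash point 12.4 °C meets the Code H-5 criterion (Flammable Liquid), so the screen-wash fluid is Code H-5.
Soil oxygenator: available-oxygen content 5 % by mass > 4 % by mass → Code H-8 (Oxidizer).
Code H-8 net quantity: (three 203.33 kg packs = 609.99 kg) + (two 337.5 kg packs = 675 kg) = 1284.99 kg.
That exceeds the Code H-8 road limit of 1000 kg.
Code H-5 quantity: two 11.38 L containers = 22.76 L.
22.76 L is within the road limit of 25 L for Code H-5.
The segregation rule (Code H-8 with Code H-2) does not apply to Code H-8 with Code H-5.

No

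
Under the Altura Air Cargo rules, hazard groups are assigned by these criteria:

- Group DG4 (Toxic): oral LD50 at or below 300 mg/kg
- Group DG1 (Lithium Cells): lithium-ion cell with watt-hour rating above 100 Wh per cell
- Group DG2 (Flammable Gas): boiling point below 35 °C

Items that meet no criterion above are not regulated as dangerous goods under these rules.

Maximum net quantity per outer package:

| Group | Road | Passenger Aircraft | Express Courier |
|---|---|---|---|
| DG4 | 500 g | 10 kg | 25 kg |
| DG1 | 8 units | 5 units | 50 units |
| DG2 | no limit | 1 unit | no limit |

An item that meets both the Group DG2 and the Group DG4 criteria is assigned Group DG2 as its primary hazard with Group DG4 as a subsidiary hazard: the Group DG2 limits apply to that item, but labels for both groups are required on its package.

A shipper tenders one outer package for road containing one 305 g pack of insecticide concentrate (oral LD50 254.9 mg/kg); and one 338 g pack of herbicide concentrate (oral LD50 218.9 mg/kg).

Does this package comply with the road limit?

No

Insecticide concentrate: oral LD50 254.9 mg/kg ≤ 300 mg/kg → Group DG4 (Toxic).
Herbicide concentrate: oral LD50 218.9 mg/kg ≤ 300 mg/kg → Group DG4 (Toxic).
Group DG4 net quantity: 305 g + 338 g = 643 g.
643 g > 500 g (road limit, Group DG4) — over the limit.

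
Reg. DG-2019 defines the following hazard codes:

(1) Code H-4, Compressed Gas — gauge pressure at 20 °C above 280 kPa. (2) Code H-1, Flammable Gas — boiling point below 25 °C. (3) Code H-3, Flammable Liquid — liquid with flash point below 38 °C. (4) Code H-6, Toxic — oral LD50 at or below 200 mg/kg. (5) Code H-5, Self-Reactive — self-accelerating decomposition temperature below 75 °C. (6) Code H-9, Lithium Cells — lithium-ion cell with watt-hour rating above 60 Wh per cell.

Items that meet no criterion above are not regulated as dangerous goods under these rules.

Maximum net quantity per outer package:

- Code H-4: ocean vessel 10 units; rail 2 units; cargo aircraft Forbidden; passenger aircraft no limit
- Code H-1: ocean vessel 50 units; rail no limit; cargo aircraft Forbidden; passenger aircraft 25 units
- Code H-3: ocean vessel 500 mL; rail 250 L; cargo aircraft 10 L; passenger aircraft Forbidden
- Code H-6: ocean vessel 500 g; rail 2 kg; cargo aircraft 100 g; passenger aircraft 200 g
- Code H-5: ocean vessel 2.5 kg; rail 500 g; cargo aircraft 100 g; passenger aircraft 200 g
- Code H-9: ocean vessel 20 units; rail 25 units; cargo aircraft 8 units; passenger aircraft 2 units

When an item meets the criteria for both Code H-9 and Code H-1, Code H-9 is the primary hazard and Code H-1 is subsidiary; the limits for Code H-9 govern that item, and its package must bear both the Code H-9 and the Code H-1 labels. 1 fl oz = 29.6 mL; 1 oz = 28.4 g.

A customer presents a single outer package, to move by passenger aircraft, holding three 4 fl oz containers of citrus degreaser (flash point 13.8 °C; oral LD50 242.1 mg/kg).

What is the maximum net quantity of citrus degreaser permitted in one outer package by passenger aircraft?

Forbidden

Flash point 13.8 °C meets the Code H-3 criterion (Flammable Liquid), so the citrus degreaser is Code H-3.
The passenger aircraft limit for Code H-3 is Forbidden.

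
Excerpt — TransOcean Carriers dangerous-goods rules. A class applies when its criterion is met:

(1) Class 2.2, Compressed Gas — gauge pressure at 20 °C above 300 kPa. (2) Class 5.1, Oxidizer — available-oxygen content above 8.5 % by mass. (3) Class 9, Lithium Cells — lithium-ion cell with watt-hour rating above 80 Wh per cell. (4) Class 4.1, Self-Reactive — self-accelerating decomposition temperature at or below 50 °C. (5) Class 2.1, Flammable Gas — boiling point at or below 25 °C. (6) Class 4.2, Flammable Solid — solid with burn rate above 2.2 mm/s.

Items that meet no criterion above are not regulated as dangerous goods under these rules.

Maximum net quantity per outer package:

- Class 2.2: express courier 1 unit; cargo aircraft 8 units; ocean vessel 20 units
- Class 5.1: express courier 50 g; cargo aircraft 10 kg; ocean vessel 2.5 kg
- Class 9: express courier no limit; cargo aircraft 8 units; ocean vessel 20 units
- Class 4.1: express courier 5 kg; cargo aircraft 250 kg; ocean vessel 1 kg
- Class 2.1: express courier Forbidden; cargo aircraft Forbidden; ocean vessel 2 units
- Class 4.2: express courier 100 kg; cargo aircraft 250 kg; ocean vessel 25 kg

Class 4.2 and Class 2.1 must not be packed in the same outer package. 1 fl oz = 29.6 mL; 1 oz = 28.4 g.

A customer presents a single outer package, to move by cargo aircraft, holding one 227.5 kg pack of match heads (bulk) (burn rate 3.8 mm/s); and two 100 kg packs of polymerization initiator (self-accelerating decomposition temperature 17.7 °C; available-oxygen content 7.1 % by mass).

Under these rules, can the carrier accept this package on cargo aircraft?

Yes

Match heads (bulk): burn rate 3.8 mm/s > 2.2 mm/s → Class 4.2 (Flammable Solid).
Polymerization initiator: self-accelerating decomposition temperature 17.7 °C ≤ 50 °C → Class 4.1 (Self-Reactive).
Class 4.2 quantity: 227.5 kg.
That is within the Class 4.2 cargo aircraft limit of 250 kg.
Class 4.1 quantity: two 100 kg packs = 200 kg.
That is within the Class 4.1 cargo aircraft limit of 250 kg.
The segregation rule (Class 4.2 with Class 2.1) does not apply to Class 4.2 with Class 4.1.
Every hazard class is within its cargo aircraft limit and no segregation rule is violated.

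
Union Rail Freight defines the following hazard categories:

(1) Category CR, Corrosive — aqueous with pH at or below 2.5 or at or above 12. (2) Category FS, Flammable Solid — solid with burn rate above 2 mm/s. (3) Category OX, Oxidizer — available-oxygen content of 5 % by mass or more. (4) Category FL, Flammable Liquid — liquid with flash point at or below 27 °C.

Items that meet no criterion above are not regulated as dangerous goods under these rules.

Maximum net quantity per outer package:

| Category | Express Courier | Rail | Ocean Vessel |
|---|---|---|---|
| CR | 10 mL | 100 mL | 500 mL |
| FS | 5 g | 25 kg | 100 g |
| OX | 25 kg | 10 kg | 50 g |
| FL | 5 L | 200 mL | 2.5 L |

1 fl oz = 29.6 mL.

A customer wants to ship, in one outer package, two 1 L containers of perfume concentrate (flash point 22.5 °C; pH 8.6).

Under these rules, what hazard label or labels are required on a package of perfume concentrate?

Perfume concentrate: flash point 22.5 °C ≤ 27 °C → Category FL (Flammable Liquid).
Only the Category FL label is required.

Category FL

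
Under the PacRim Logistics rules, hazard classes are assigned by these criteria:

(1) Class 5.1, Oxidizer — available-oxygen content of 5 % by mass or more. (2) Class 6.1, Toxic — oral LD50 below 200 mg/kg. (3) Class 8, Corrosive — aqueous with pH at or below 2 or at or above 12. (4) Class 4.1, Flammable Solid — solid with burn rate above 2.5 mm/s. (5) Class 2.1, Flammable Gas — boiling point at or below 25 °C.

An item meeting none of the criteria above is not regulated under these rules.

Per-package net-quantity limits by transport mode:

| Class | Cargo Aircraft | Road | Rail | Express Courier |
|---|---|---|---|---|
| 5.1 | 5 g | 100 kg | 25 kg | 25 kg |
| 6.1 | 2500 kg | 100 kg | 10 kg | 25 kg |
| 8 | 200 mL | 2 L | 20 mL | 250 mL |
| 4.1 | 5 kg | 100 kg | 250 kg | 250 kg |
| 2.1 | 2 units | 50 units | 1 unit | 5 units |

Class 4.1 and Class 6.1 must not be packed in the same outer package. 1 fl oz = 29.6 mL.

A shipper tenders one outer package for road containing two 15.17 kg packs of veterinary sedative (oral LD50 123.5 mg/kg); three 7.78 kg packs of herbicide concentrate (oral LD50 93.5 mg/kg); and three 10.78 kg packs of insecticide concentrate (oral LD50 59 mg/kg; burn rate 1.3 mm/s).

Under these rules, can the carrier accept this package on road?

Yes

Veterinary sedative: oral LD50 123.5 mg/kg < 200 mg/kg → Class 6.1 (Toxic).
Oral LD50 93.5 mg/kg meets the Class 6.1 criterion (Toxic), so the herbicide concentrate is Class 6.1.
With oral LD50 59 mg/kg (< 200 mg/kg), the insecticide concentrate falls in Class 6.1.
Total Class 6.1: (two 15.17 kg packs = 30.34 kg) + (three 7.78 kg packs = 23.34 kg) + (three 10.78 kg packs = 32.34 kg) = 86.02 kg.
86.02 kg is within the road limit of 100 kg for Class 6.1.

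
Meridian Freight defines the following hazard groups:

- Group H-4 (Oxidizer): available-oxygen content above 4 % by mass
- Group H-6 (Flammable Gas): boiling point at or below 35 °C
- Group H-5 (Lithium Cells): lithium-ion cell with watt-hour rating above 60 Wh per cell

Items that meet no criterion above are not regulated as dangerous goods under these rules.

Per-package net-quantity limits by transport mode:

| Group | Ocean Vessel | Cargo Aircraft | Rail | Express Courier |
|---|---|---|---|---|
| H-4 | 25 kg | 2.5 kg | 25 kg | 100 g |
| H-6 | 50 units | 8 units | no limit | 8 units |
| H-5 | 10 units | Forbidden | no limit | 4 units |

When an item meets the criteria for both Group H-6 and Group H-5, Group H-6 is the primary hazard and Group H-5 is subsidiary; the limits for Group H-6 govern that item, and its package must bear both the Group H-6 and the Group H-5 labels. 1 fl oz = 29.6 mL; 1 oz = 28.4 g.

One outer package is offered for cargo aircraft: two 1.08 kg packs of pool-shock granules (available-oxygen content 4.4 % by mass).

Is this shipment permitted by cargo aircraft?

With available-oxygen content 4.4 % by mass (> 4 % by mass), the pool-shock granules fall in Group H-4.
Group H-4 quantity: two 1.08 kg packs = 2.16 kg.
That is within the Group H-4 cargo aircraft limit of 2.5 kg.

Yes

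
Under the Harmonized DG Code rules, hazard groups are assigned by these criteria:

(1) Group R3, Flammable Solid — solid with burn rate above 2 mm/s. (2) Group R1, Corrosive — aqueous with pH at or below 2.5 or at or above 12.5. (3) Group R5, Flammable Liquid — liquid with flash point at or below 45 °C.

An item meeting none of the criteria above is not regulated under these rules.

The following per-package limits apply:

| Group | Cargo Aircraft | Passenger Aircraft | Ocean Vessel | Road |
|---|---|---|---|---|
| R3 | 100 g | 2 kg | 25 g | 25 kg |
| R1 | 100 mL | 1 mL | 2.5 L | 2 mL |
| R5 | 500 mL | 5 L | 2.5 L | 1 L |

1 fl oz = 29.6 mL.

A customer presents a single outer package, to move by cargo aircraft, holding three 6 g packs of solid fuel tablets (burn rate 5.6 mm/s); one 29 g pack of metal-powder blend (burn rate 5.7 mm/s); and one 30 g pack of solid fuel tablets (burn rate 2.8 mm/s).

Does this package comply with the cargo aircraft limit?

Burn rate 5.6 mm/s meets the Group R3 criterion (Flammable Solid), so the solid fuel tablets are Group R3.
Burn rate 5.7 mm/s meets the Group R3 criterion (Flammable Solid), so the metal-powder blend is Group R3.
The solid fuel tablets have burn rate 2.8 mm/s, which is > 2 mm/s, so they are Group R3 (Flammable Solid).
Total Group R3: (three 6 g packs = 18 g) + 29 g + 30 g = 77 g.
That is within the Group R3 cargo aircraft limit of 100 g.

Yes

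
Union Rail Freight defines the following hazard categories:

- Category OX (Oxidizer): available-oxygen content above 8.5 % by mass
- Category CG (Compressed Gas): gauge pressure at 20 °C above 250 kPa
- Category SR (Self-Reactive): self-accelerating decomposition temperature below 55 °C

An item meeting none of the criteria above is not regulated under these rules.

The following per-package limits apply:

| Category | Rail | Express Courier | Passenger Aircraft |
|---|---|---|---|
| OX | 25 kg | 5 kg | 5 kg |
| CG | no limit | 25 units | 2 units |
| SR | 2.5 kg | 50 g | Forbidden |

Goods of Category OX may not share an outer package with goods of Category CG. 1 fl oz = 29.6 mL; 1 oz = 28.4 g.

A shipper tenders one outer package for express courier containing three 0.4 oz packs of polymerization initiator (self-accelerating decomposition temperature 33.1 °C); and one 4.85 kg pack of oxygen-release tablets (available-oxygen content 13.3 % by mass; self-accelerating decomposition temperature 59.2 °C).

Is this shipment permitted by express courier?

Polymerization initiator: self-accelerating decomposition temperature 33.1 °C < 55 °C → Category SR (Self-Reactive).
Oxygen-release tablets: available-oxygen content 13.3 % by mass > 8.5 % by mass → Category OX (Oxidizer).
Category OX quantity: 4.85 kg.
That is within the Category OX express courier limit of 5 kg.
Category SR quantity: three 0.4 oz packs = 34.08 g.
34.08 g ≤ 50 g (express courier limit, Category SR) — within limit.
The segregation rule (Category OX with Category CG) does not apply to Category OX with Category SR.
Every hazard category is within its express courier limit and no segregation rule is violated.

Yes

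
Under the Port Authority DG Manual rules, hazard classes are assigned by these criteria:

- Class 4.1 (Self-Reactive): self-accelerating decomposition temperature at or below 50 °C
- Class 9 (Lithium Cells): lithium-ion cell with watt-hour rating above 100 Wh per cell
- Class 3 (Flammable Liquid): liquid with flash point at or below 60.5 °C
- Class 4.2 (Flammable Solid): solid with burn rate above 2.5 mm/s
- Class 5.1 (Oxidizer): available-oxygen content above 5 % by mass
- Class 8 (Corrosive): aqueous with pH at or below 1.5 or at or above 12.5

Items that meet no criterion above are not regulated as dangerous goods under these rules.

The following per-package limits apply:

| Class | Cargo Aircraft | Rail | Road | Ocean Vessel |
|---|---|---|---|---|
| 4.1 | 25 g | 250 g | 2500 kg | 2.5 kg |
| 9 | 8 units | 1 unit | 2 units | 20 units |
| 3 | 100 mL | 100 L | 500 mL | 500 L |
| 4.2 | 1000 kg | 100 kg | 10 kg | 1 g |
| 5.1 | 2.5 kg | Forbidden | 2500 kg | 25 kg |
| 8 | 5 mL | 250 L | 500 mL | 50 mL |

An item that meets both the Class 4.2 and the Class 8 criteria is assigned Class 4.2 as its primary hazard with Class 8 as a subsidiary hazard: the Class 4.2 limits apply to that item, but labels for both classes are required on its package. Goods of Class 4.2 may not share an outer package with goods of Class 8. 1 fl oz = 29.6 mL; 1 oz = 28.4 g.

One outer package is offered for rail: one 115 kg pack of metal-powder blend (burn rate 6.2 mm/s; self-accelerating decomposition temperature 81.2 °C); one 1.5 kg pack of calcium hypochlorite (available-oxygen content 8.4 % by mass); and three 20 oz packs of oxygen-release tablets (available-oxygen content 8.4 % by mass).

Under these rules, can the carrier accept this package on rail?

No

Burn rate 6.2 mm/s meets the Class 4.2 criterion (Flammable Solid), so the metal-powder blend is Class 4.2.
The calcium hypochlorite has available-oxygen content 8.4 % by mass, which is > 5 % by mass, so it is Class 5.1 (Oxidizer).
Available-oxygen content 8.4 % by mass meets the Class 5.1 criterion (Oxidizer), so the oxygen-release tablets are Class 5.1.
Class 4.2 quantity: 115 kg.
115 kg exceeds the rail limit of 100 kg for Class 4.2.
Class 5.1 net quantity: 1.5 kg + (three 20 oz packs = 1.704 kg) = 3.204 kg.
By rail, Class 5.1 is Forbidden regardless of quantity.
The segregation rule (Class 4.2 with Class 8) does not apply to Class 4.2 with Class 5.1.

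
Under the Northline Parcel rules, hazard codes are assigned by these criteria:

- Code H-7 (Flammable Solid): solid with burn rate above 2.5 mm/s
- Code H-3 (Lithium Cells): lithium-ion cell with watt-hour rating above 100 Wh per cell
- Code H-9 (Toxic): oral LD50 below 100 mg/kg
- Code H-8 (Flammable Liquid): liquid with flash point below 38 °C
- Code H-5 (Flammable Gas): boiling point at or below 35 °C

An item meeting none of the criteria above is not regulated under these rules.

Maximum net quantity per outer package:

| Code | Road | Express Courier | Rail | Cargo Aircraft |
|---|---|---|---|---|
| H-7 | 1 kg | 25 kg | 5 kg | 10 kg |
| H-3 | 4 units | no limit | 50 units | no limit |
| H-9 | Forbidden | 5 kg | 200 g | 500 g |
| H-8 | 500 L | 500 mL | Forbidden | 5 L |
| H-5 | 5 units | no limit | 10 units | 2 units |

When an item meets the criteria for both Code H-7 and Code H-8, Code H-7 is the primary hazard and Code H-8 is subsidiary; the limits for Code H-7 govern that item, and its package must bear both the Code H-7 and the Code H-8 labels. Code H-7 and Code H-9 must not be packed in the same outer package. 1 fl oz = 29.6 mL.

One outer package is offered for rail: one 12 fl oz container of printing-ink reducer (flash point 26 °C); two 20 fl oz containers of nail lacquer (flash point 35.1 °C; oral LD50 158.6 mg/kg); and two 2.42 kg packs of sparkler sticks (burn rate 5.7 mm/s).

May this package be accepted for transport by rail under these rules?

No

With flash point 26 °C (< 38 °C), the printing-ink reducer falls in Code H-8.
Nail lacquer: flash point 35.1 °C < 38 °C → Code H-8 (Flammable Liquid).
Burn rate 5.7 mm/s meets the Code H-7 criterion (Flammable Solid), so the sparkler sticks are Code H-7.
Code H-8 net quantity: (one 12 fl oz container = 355.2 mL) + (two 20 fl oz containers = 1.184 L) = 1539.2 mL.
Code H-8 is Forbidden by rail.
Code H-7 quantity: two 2.42 kg packs = 4.84 kg.
4.84 kg ≤ 5 kg (rail limit, Code H-7) — within limit.
The segregation rule (Code H-7 with Code H-9) does not apply to Code H-8 with Code H-7.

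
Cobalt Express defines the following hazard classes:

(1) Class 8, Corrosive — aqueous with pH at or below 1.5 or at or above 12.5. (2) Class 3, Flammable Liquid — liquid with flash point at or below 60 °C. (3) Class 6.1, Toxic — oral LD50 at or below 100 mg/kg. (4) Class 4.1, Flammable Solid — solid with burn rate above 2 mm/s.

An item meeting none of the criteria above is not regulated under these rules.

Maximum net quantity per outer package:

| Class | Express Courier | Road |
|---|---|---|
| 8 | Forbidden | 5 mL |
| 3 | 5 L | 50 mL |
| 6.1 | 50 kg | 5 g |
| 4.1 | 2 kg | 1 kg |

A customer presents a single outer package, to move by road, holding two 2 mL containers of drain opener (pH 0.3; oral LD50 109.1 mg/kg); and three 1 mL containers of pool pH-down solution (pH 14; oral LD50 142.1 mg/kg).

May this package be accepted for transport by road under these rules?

No

With pH 0.3 (≤ 1.5), the drain opener falls in Class 8.
Pool pH-down solution: pH 14 ≥ 12.5 → Class 8 (Corrosive).
Class 8 net quantity: (two 2 mL containers = 4 mL) + (three 1 mL containers = 3 mL) = 7 mL.
That exceeds the Class 8 road limit of 5 mL.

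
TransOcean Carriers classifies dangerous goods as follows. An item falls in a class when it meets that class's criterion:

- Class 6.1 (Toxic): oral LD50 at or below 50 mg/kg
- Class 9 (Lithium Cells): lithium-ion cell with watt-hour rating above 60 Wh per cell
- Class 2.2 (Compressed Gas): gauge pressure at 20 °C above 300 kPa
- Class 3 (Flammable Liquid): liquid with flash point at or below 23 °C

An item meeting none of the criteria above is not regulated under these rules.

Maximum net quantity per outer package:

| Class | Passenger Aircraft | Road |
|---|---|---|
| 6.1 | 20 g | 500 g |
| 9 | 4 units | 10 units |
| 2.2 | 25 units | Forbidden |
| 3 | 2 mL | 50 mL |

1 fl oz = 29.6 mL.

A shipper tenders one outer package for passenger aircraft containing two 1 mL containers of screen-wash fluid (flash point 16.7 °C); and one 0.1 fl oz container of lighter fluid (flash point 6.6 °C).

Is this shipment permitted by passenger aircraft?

Flash point 16.7 °C meets the Class 3 criterion (Flammable Liquid), so the screen-wash fluid is Class 3.
With flash point 6.6 °C (≤ 23 °C), the lighter fluid falls in Class 3.
Total Class 3: (two 1 mL containers = 2 mL) + (one 0.1 fl oz container = 2.96 mL) = 4.96 mL.
4.96 mL exceeds the passenger aircraft limit of 2 mL for Class 3.

No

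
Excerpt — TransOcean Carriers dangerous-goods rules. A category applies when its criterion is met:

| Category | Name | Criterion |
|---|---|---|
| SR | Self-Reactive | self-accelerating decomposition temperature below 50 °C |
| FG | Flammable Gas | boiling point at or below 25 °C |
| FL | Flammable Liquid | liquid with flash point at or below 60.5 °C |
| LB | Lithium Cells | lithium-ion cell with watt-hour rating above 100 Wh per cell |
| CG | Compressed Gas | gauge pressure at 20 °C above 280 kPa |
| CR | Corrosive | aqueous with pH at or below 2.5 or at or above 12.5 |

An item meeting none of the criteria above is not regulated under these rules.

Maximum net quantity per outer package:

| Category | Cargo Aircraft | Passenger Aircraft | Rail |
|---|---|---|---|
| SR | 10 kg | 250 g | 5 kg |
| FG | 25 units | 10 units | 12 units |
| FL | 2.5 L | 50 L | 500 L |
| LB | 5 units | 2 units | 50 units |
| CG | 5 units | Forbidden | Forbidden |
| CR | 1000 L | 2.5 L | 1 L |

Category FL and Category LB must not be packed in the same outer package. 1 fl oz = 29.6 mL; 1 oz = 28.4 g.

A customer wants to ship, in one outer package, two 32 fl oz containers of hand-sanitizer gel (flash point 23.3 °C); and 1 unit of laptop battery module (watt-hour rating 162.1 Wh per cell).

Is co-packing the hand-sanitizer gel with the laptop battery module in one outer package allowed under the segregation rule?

With flash point 23.3 °C (≤ 60.5 °C), the hand-sanitizer gel falls in Category FL.
Laptop battery module: watt-hour rating 162.1 Wh per cell > 100 Wh per cell → Category LB (Lithium Cells).
Category FL and Category LB may not share an outer package.

No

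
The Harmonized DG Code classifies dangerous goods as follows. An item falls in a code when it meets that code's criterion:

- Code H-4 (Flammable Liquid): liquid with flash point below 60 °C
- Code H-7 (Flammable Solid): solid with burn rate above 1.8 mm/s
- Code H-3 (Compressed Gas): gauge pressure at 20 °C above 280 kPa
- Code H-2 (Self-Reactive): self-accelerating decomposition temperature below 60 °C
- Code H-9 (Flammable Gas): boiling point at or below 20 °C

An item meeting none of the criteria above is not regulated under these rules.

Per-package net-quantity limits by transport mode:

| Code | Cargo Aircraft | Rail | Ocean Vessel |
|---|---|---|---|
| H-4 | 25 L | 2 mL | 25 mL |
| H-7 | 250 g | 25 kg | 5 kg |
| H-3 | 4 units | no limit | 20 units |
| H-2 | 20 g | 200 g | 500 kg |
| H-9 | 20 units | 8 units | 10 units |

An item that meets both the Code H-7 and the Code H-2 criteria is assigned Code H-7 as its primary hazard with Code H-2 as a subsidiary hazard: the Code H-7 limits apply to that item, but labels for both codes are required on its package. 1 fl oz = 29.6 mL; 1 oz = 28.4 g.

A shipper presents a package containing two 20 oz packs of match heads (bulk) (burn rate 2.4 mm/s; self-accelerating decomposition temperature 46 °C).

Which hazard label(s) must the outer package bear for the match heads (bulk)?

Code H-2 and H-7

Burn rate 2.4 mm/s meets the Code H-7 criterion (Flammable Solid), so the match heads (bulk) are Code H-7.
The match heads (bulk) have self-accelerating decomposition temperature 46 °C, which is < 60 °C, so they are Code H-2 (Self-Reactive).
By the precedence rule Code H-7 is primary and Code H-2 is subsidiary, and that rule requires both labels on the package.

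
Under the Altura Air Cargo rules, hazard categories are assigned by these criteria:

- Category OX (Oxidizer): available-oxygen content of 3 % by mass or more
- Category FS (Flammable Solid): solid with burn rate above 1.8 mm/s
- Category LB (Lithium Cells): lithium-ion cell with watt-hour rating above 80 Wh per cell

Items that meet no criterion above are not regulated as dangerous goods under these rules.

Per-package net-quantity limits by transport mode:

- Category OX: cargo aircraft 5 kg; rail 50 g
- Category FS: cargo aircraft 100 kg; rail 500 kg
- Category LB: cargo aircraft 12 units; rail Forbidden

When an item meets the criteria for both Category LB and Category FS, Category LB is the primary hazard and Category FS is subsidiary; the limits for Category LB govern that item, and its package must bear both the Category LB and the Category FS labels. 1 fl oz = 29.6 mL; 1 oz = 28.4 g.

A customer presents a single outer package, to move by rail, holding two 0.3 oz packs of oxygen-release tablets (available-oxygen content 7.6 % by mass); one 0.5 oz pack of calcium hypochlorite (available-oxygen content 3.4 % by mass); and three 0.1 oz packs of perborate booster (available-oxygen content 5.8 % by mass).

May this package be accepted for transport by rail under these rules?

Available-oxygen content 7.6 % by mass meets the Category OX criterion (Oxidizer), so the oxygen-release tablets are Category OX.
Available-oxygen content 3.4 % by mass meets the Category OX criterion (Oxidizer), so the calcium hypochlorite is Category OX.
With available-oxygen content 5.8 % by mass (≥ 3 % by mass), the perborate booster falls in Category OX.
Category OX net quantity: (two 0.3 oz packs = 17.04 g) + (one 0.5 oz pack = 14.2 g) + (three 0.1 oz packs = 8.52 g) = 39.76 g.
39.76 g ≤ 50 g (rail limit, Category OX) — within limit.

Yes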